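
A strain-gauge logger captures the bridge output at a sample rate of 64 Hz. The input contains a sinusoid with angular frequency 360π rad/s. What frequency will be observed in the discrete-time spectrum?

12 Hz

ω = 360π rad/s → f = ω/(2π) = 180 Hz.
180 Hz mod fs = 52 Hz.
52 Hz > fs/2 = 32 Hz, folds to fs − 52 Hz = 12 Hz.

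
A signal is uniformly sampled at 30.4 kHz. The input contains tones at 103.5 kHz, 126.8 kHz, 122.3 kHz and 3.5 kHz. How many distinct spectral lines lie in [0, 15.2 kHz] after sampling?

fs/2 = 15.2 kHz.
103.5 kHz mod fs = 12.3 kHz.
12.3 kHz ≤ fs/2 = 15.2 kHz, appears at 12.3 kHz.
126.8 kHz mod fs = 5.2 kHz.
5.2 kHz ≤ fs/2 = 15.2 kHz, appears at 5.2 kHz.
122.3 kHz mod fs = 0.7 kHz.
0.7 kHz ≤ fs/2 = 15.2 kHz, appears at 0.7 kHz.
3.5 kHz ≤ fs/2 = 15.2 kHz, passes unchanged.
Distinct values: {0.7 kHz, 3.5 kHz, 5.2 kHz, 12.3 kHz} → 4.

4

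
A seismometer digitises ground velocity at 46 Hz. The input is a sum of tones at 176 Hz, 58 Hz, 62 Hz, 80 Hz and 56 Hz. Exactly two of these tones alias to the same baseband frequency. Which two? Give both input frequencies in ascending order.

58 Hz, 80 Hz

fs/2 = 23 Hz.
176 Hz mod fs = 38 Hz.
38 Hz > fs/2 = 23 Hz, folds to fs − 38 Hz = 8 Hz.
58 Hz mod fs = 12 Hz.
12 Hz ≤ fs/2 = 23 Hz, appears at 12 Hz.
62 Hz mod fs = 16 Hz.
16 Hz ≤ fs/2 = 23 Hz, appears at 16 Hz.
80 Hz mod fs = 34 Hz.
34 Hz > fs/2 = 23 Hz, folds to fs − 34 Hz = 12 Hz.
56 Hz mod fs = 10 Hz.
10 Hz ≤ fs/2 = 23 Hz, appears at 10 Hz.
58 Hz and 80 Hz both map to 12 Hz.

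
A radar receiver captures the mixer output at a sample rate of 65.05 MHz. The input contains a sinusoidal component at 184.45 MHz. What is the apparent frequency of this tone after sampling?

184.45 MHz mod fs = 54.35 MHz.
54.35 MHz > fs/2 = 32.525 MHz, folds to fs − 54.35 MHz = 10.7 MHz.

10.7 MHz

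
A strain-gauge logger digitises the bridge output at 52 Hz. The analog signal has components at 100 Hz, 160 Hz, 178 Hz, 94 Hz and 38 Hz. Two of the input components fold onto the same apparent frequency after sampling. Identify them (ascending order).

fs/2 = 26 Hz.
100 Hz mod fs = 48 Hz.
48 Hz > fs/2 = 26 Hz, folds to fs − 48 Hz = 4 Hz.
160 Hz mod fs = 4 Hz.
4 Hz ≤ fs/2 = 26 Hz, appears at 4 Hz.
178 Hz mod fs = 22 Hz.
22 Hz ≤ fs/2 = 26 Hz, appears at 22 Hz.
94 Hz mod fs = 42 Hz.
42 Hz > fs/2 = 26 Hz, folds to fs − 42 Hz = 10 Hz.
38 Hz > fs/2 = 26 Hz, folds to fs − 38 Hz = 14 Hz.
100 Hz and 160 Hz both map to 4 Hz.

100 Hz, 160 Hz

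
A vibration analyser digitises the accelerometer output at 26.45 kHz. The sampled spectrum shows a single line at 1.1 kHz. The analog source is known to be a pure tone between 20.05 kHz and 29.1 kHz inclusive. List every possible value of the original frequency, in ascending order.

25.35 kHz, 27.55 kHz

Frequencies that alias to 1.1 kHz are k·fs ± 1.1 kHz for integer k ≥ 0.
k=0: 1.1 kHz.
k=1: 25.35 kHz, 27.55 kHz.
k=2: 51.8 kHz, 54 kHz.
Within [20.05 kHz, 29.1 kHz]: 25.35 kHz, 27.55 kHz.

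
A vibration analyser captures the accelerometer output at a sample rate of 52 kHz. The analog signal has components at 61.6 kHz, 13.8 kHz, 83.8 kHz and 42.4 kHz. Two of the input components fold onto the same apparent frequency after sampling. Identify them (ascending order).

fs/2 = 26 kHz.
61.6 kHz mod fs = 9.6 kHz.
9.6 kHz ≤ fs/2 = 26 kHz, appears at 9.6 kHz.
13.8 kHz ≤ fs/2 = 26 kHz, passes unchanged.
83.8 kHz mod fs = 31.8 kHz.
31.8 kHz > fs/2 = 26 kHz, folds to fs − 31.8 kHz = 20.2 kHz.
42.4 kHz > fs/2 = 26 kHz, folds to fs − 42.4 kHz = 9.6 kHz.
42.4 kHz and 61.6 kHz both map to 9.6 kHz.

42.4 kHz, 61.6 kHz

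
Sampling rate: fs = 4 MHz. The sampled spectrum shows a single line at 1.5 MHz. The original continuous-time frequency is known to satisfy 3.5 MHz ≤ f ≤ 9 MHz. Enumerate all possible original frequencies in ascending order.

5.5 MHz, 6.5 MHz

Frequencies that alias to 1.5 MHz are k·fs ± 1.5 MHz for integer k ≥ 0.
k=0: 1.5 MHz.
k=1: 2.5 MHz, 5.5 MHz.
k=2: 6.5 MHz, 9.5 MHz.
k=3: 10.5 MHz, 13.5 MHz.
Within [3.5 MHz, 9 MHz]: 5.5 MHz, 6.5 MHz.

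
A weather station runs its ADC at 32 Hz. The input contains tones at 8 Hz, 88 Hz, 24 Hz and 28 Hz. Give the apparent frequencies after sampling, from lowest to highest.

4 Hz, 8 Hz

fs/2 = 16 Hz.
8 Hz ≤ fs/2 = 16 Hz, passes unchanged.
88 Hz mod fs = 24 Hz.
24 Hz > fs/2 = 16 Hz, folds to fs − 24 Hz = 8 Hz.
24 Hz > fs/2 = 16 Hz, folds to fs − 24 Hz = 8 Hz.
28 Hz > fs/2 = 16 Hz, folds to fs − 28 Hz = 4 Hz.
Distinct values: {4 Hz, 8 Hz}.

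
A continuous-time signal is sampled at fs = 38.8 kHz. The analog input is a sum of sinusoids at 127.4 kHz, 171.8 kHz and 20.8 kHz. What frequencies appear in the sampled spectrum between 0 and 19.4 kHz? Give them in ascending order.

fs/2 = 19.4 kHz.
127.4 kHz mod fs = 11 kHz.
11 kHz ≤ fs/2 = 19.4 kHz, appears at 11 kHz.
171.8 kHz mod fs = 16.6 kHz.
16.6 kHz ≤ fs/2 = 19.4 kHz, appears at 16.6 kHz.
20.8 kHz > fs/2 = 19.4 kHz, folds to fs − 20.8 kHz = 18 kHz.
Distinct values: {11 kHz, 16.6 kHz, 18 kHz}.

11 kHz, 16.6 kHz, 18 kHz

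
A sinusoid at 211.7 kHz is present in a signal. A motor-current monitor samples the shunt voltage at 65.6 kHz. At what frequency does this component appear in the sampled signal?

14.9 kHz

211.7 kHz mod fs = 14.9 kHz.
14.9 kHz ≤ fs/2 = 32.8 kHz, appears at 14.9 kHz.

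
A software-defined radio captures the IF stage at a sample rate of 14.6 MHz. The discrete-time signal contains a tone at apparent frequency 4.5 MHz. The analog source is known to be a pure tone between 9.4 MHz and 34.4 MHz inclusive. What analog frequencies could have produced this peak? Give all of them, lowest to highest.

10.1 MHz, 19.1 MHz, 24.7 MHz, 33.7 MHz

Frequencies that alias to 4.5 MHz are k·fs ± 4.5 MHz for integer k ≥ 0.
k=0: 4.5 MHz.
k=1: 10.1 MHz, 19.1 MHz.
k=2: 24.7 MHz, 33.7 MHz.
k=3: 39.3 MHz, 48.3 MHz.
Within [9.4 MHz, 34.4 MHz]: 10.1 MHz, 19.1 MHz, 24.7 MHz, 33.7 MHz.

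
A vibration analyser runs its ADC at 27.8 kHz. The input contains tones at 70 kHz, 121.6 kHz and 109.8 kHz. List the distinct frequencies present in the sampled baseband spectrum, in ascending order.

1.4 kHz, 10.4 kHz, 13.4 kHz

fs/2 = 13.9 kHz.
70 kHz mod fs = 14.4 kHz.
14.4 kHz > fs/2 = 13.9 kHz, folds to fs − 14.4 kHz = 13.4 kHz.
121.6 kHz mod fs = 10.4 kHz.
10.4 kHz ≤ fs/2 = 13.9 kHz, appears at 10.4 kHz.
109.8 kHz mod fs = 26.4 kHz.
26.4 kHz > fs/2 = 13.9 kHz, folds to fs − 26.4 kHz = 1.4 kHz.
Distinct values: {1.4 kHz, 10.4 kHz, 13.4 kHz}.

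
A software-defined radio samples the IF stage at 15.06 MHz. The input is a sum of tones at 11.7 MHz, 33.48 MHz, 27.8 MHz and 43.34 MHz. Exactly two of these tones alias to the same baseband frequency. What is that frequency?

fs/2 = 7.53 MHz.
11.7 MHz > fs/2 = 7.53 MHz, folds to fs − 11.7 MHz = 3.36 MHz.
33.48 MHz mod fs = 3.36 MHz.
3.36 MHz ≤ fs/2 = 7.53 MHz, appears at 3.36 MHz.
27.8 MHz mod fs = 12.74 MHz.
12.74 MHz > fs/2 = 7.53 MHz, folds to fs − 12.74 MHz = 2.32 MHz.
43.34 MHz mod fs = 13.22 MHz.
13.22 MHz > fs/2 = 7.53 MHz, folds to fs − 13.22 MHz = 1.84 MHz.
11.7 MHz and 33.48 MHz both map to 3.36 MHz.

3.36 MHz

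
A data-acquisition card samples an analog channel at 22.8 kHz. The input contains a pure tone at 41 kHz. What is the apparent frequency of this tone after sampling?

4.6 kHz

41 kHz mod fs = 18.2 kHz.
18.2 kHz > fs/2 = 11.4 kHz, folds to fs − 18.2 kHz = 4.6 kHz.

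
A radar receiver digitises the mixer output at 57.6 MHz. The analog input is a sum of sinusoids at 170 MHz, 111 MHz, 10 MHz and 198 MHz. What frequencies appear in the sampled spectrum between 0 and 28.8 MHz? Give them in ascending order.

2.8 MHz, 4.2 MHz, 10 MHz, 25.2 MHz

fs/2 = 28.8 MHz.
170 MHz mod fs = 54.8 MHz.
54.8 MHz > fs/2 = 28.8 MHz, folds to fs − 54.8 MHz = 2.8 MHz.
111 MHz mod fs = 53.4 MHz.
53.4 MHz > fs/2 = 28.8 MHz, folds to fs − 53.4 MHz = 4.2 MHz.
10 MHz ≤ fs/2 = 28.8 MHz, passes unchanged.
198 MHz mod fs = 25.2 MHz.
25.2 MHz ≤ fs/2 = 28.8 MHz, appears at 25.2 MHz.
Distinct values: {2.8 MHz, 4.2 MHz, 10 MHz, 25.2 MHz}.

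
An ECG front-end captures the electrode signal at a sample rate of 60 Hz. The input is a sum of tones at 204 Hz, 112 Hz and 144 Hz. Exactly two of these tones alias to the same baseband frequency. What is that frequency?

24 Hz

fs/2 = 30 Hz.
204 Hz mod fs = 24 Hz.
24 Hz ≤ fs/2 = 30 Hz, appears at 24 Hz.
112 Hz mod fs = 52 Hz.
52 Hz > fs/2 = 30 Hz, folds to fs − 52 Hz = 8 Hz.
144 Hz mod fs = 24 Hz.
24 Hz ≤ fs/2 = 30 Hz, appears at 24 Hz.
144 Hz and 204 Hz both map to 24 Hz.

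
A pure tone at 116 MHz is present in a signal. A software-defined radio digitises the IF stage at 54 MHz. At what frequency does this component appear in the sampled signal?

116 MHz mod fs = 8 MHz.
8 MHz ≤ fs/2 = 27 MHz, appears at 8 MHz.

8 MHz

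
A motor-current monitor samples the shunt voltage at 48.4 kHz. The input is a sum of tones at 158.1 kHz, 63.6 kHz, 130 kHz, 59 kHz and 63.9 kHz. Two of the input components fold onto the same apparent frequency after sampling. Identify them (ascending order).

fs/2 = 24.2 kHz.
158.1 kHz mod fs = 12.9 kHz.
12.9 kHz ≤ fs/2 = 24.2 kHz, appears at 12.9 kHz.
63.6 kHz mod fs = 15.2 kHz.
15.2 kHz ≤ fs/2 = 24.2 kHz, appears at 15.2 kHz.
130 kHz mod fs = 33.2 kHz.
33.2 kHz > fs/2 = 24.2 kHz, folds to fs − 33.2 kHz = 15.2 kHz.
59 kHz mod fs = 10.6 kHz.
10.6 kHz ≤ fs/2 = 24.2 kHz, appears at 10.6 kHz.
63.9 kHz mod fs = 15.5 kHz.
15.5 kHz ≤ fs/2 = 24.2 kHz, appears at 15.5 kHz.
63.6 kHz and 130 kHz both map to 15.2 kHz.

63.6 kHz, 130 kHz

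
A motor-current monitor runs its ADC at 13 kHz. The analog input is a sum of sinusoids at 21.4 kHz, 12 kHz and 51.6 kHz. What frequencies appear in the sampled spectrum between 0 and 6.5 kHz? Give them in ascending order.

fs/2 = 6.5 kHz.
21.4 kHz mod fs = 8.4 kHz.
8.4 kHz > fs/2 = 6.5 kHz, folds to fs − 8.4 kHz = 4.6 kHz.
12 kHz > fs/2 = 6.5 kHz, folds to fs − 12 kHz = 1 kHz.
51.6 kHz mod fs = 12.6 kHz.
12.6 kHz > fs/2 = 6.5 kHz, folds to fs − 12.6 kHz = 0.4 kHz.
Distinct values: {0.4 kHz, 1 kHz, 4.6 kHz}.

0.4 kHz, 1 kHz, 4.6 kHz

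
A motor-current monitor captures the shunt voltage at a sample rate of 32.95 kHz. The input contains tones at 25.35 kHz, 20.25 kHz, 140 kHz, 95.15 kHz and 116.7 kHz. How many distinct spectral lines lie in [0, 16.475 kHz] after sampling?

5

fs/2 = 16.475 kHz.
25.35 kHz > fs/2 = 16.475 kHz, folds to fs − 25.35 kHz = 7.6 kHz.
20.25 kHz > fs/2 = 16.475 kHz, folds to fs − 20.25 kHz = 12.7 kHz.
140 kHz mod fs = 8.2 kHz.
8.2 kHz ≤ fs/2 = 16.475 kHz, appears at 8.2 kHz.
95.15 kHz mod fs = 29.25 kHz.
29.25 kHz > fs/2 = 16.475 kHz, folds to fs − 29.25 kHz = 3.7 kHz.
116.7 kHz mod fs = 17.85 kHz.
17.85 kHz > fs/2 = 16.475 kHz, folds to fs − 17.85 kHz = 15.1 kHz.
Distinct values: {3.7 kHz, 7.6 kHz, 8.2 kHz, 12.7 kHz, 15.1 kHz} → 5.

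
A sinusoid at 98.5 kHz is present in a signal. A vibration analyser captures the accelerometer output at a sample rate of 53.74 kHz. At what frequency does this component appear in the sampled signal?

98.5 kHz mod fs = 44.76 kHz.
44.76 kHz > fs/2 = 26.87 kHz, folds to fs − 44.76 kHz = 8.98 kHz.

8.98 kHz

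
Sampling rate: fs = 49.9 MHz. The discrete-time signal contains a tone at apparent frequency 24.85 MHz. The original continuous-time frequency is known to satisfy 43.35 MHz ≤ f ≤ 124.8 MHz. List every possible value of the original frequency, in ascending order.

Frequencies that alias to 24.85 MHz are k·fs ± 24.85 MHz for integer k ≥ 0.
k=0: 24.85 MHz.
k=1: 25.05 MHz, 74.75 MHz.
k=2: 74.95 MHz, 124.65 MHz.
k=3: 124.85 MHz, 174.55 MHz.
Within [43.35 MHz, 124.8 MHz]: 74.75 MHz, 74.95 MHz, 124.65 MHz.

74.75 MHz, 74.95 MHz, 124.65 MHz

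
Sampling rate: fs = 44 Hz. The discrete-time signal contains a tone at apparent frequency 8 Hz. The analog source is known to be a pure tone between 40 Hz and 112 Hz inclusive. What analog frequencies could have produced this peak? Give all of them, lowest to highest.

52 Hz, 80 Hz, 96 Hz

Frequencies that alias to 8 Hz are k·fs ± 8 Hz for integer k ≥ 0.
k=0: 8 Hz.
k=1: 36 Hz, 52 Hz.
k=2: 80 Hz, 96 Hz.
k=3: 124 Hz, 140 Hz.
Within [40 Hz, 112 Hz]: 52 Hz, 80 Hz, 96 Hz.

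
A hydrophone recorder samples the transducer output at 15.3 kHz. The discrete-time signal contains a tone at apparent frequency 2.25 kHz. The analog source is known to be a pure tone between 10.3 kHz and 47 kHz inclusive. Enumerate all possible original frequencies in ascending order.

Frequencies that alias to 2.25 kHz are k·fs ± 2.25 kHz for integer k ≥ 0.
k=0: 2.25 kHz.
k=1: 13.05 kHz, 17.55 kHz.
k=2: 28.35 kHz, 32.85 kHz.
k=3: 43.65 kHz, 48.15 kHz.
k=4: 58.95 kHz, 63.45 kHz.
Within [10.3 kHz, 47 kHz]: 13.05 kHz, 17.55 kHz, 28.35 kHz, 32.85 kHz, 43.65 kHz.

13.05 kHz, 17.55 kHz, 28.35 kHz, 32.85 kHz, 43.65 kHz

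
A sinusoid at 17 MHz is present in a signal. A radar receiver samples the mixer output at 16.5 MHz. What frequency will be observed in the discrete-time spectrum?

17 MHz mod fs = 0.5 MHz.
0.5 MHz ≤ fs/2 = 8.25 MHz, appears at 0.5 MHz.

0.5 MHz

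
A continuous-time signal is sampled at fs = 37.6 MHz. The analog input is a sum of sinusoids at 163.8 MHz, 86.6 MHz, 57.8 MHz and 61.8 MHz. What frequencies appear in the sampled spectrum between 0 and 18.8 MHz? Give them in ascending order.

fs/2 = 18.8 MHz.
163.8 MHz mod fs = 13.4 MHz.
13.4 MHz ≤ fs/2 = 18.8 MHz, appears at 13.4 MHz.
86.6 MHz mod fs = 11.4 MHz.
11.4 MHz ≤ fs/2 = 18.8 MHz, appears at 11.4 MHz.
57.8 MHz mod fs = 20.2 MHz.
20.2 MHz > fs/2 = 18.8 MHz, folds to fs − 20.2 MHz = 17.4 MHz.
61.8 MHz mod fs = 24.2 MHz.
24.2 MHz > fs/2 = 18.8 MHz, folds to fs − 24.2 MHz = 13.4 MHz.
Distinct values: {11.4 MHz, 13.4 MHz, 17.4 MHz}.

11.4 MHz, 13.4 MHz, 17.4 MHz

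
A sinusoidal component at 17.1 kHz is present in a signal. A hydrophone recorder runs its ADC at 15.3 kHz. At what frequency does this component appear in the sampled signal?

17.1 kHz mod fs = 1.8 kHz.
1.8 kHz ≤ fs/2 = 7.65 kHz, appears at 1.8 kHz.

1.8 kHz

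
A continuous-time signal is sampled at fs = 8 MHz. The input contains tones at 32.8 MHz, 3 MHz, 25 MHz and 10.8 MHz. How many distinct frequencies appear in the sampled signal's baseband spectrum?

4

fs/2 = 4 MHz.
32.8 MHz mod fs = 0.8 MHz.
0.8 MHz ≤ fs/2 = 4 MHz, appears at 0.8 MHz.
3 MHz ≤ fs/2 = 4 MHz, passes unchanged.
25 MHz mod fs = 1 MHz.
1 MHz ≤ fs/2 = 4 MHz, appears at 1 MHz.
10.8 MHz mod fs = 2.8 MHz.
2.8 MHz ≤ fs/2 = 4 MHz, appears at 2.8 MHz.
Distinct values: {0.8 MHz, 1 MHz, 2.8 MHz, 3 MHz} → 4.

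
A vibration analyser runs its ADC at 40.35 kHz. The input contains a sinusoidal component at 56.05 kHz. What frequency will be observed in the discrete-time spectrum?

15.7 kHz

56.05 kHz mod fs = 15.7 kHz.
15.7 kHz ≤ fs/2 = 20.175 kHz, appears at 15.7 kHz.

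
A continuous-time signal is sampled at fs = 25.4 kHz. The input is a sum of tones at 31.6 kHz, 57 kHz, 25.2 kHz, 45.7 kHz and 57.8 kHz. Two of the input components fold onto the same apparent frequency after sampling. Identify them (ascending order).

31.6 kHz, 57 kHz

fs/2 = 12.7 kHz.
31.6 kHz mod fs = 6.2 kHz.
6.2 kHz ≤ fs/2 = 12.7 kHz, appears at 6.2 kHz.
57 kHz mod fs = 6.2 kHz.
6.2 kHz ≤ fs/2 = 12.7 kHz, appears at 6.2 kHz.
25.2 kHz > fs/2 = 12.7 kHz, folds to fs − 25.2 kHz = 0.2 kHz.
45.7 kHz mod fs = 20.3 kHz.
20.3 kHz > fs/2 = 12.7 kHz, folds to fs − 20.3 kHz = 5.1 kHz.
57.8 kHz mod fs = 7 kHz.
7 kHz ≤ fs/2 = 12.7 kHz, appears at 7 kHz.
31.6 kHz and 57 kHz both map to 6.2 kHz.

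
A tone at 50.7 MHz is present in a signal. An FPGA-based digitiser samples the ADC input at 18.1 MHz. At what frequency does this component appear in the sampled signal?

50.7 MHz mod fs = 14.5 MHz.
14.5 MHz > fs/2 = 9.05 MHz, folds to fs − 14.5 MHz = 3.6 MHz.

3.6 MHz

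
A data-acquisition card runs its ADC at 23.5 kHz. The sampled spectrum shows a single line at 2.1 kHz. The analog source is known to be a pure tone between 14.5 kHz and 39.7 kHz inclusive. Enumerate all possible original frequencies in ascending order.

Frequencies that alias to 2.1 kHz are k·fs ± 2.1 kHz for integer k ≥ 0.
k=0: 2.1 kHz.
k=1: 21.4 kHz, 25.6 kHz.
k=2: 44.9 kHz, 49.1 kHz.
Within [14.5 kHz, 39.7 kHz]: 21.4 kHz, 25.6 kHz.

21.4 kHz, 25.6 kHz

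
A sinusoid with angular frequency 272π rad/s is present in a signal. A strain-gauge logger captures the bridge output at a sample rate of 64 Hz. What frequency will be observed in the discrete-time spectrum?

ω = 272π rad/s → f = ω/(2π) = 136 Hz.
136 Hz mod fs = 8 Hz.
8 Hz ≤ fs/2 = 32 Hz, appears at 8 Hz.

8 Hz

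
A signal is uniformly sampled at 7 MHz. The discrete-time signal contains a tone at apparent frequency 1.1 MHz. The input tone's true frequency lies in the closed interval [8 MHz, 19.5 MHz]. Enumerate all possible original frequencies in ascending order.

Frequencies that alias to 1.1 MHz are k·fs ± 1.1 MHz for integer k ≥ 0.
k=0: 1.1 MHz.
k=1: 5.9 MHz, 8.1 MHz.
k=2: 12.9 MHz, 15.1 MHz.
k=3: 19.9 MHz, 22.1 MHz.
Within [8 MHz, 19.5 MHz]: 8.1 MHz, 12.9 MHz, 15.1 MHz.

8.1 MHz, 12.9 MHz, 15.1 MHz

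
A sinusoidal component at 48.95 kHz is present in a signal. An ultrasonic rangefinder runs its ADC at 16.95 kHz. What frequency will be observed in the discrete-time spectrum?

1.9 kHz

48.95 kHz mod fs = 15.05 kHz.
15.05 kHz > fs/2 = 8.475 kHz, folds to fs − 15.05 kHz = 1.9 kHz.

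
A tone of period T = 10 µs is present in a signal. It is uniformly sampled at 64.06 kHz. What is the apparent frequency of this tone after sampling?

28.12 kHz

T = 10 µs → f = 1/T = 100 kHz.
100 kHz mod fs = 35.94 kHz.
35.94 kHz > fs/2 = 32.03 kHz, folds to fs − 35.94 kHz = 28.12 kHz.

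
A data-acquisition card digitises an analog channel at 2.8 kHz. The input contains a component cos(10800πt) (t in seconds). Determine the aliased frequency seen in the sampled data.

0.2 kHz

ω = 10800π rad/s → f = ω/(2π) = 5400 Hz = 5.4 kHz.
5.4 kHz mod fs = 2.6 kHz.
2.6 kHz > fs/2 = 1.4 kHz, folds to fs − 2.6 kHz = 0.2 kHz.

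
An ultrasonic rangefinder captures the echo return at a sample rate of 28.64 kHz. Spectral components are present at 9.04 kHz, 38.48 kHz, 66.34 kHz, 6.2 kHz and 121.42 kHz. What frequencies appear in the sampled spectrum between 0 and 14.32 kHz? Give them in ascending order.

6.2 kHz, 6.86 kHz, 9.04 kHz, 9.06 kHz, 9.84 kHz

fs/2 = 14.32 kHz.
9.04 kHz ≤ fs/2 = 14.32 kHz, passes unchanged.
38.48 kHz mod fs = 9.84 kHz.
9.84 kHz ≤ fs/2 = 14.32 kHz, appears at 9.84 kHz.
66.34 kHz mod fs = 9.06 kHz.
9.06 kHz ≤ fs/2 = 14.32 kHz, appears at 9.06 kHz.
6.2 kHz ≤ fs/2 = 14.32 kHz, passes unchanged.
121.42 kHz mod fs = 6.86 kHz.
6.86 kHz ≤ fs/2 = 14.32 kHz, appears at 6.86 kHz.
Distinct values: {6.2 kHz, 6.86 kHz, 9.04 kHz, 9.06 kHz, 9.84 kHz}.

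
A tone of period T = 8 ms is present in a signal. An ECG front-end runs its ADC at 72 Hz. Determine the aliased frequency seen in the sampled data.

T = 8 ms → f = 1/T = 125 Hz.
125 Hz mod fs = 53 Hz.
53 Hz > fs/2 = 36 Hz, folds to fs − 53 Hz = 19 Hz.

19 Hz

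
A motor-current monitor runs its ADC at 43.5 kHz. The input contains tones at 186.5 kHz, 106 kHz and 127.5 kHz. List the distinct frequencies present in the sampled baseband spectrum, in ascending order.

3 kHz, 12.5 kHz, 19 kHz

fs/2 = 21.75 kHz.
186.5 kHz mod fs = 12.5 kHz.
12.5 kHz ≤ fs/2 = 21.75 kHz, appears at 12.5 kHz.
106 kHz mod fs = 19 kHz.
19 kHz ≤ fs/2 = 21.75 kHz, appears at 19 kHz.
127.5 kHz mod fs = 40.5 kHz.
40.5 kHz > fs/2 = 21.75 kHz, folds to fs − 40.5 kHz = 3 kHz.
Distinct values: {3 kHz, 12.5 kHz, 19 kHz}.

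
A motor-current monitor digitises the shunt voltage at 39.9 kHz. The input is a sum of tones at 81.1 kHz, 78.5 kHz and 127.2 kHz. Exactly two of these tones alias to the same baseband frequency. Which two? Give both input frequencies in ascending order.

78.5 kHz, 81.1 kHz

fs/2 = 19.95 kHz.
81.1 kHz mod fs = 1.3 kHz.
1.3 kHz ≤ fs/2 = 19.95 kHz, appears at 1.3 kHz.
78.5 kHz mod fs = 38.6 kHz.
38.6 kHz > fs/2 = 19.95 kHz, folds to fs − 38.6 kHz = 1.3 kHz.
127.2 kHz mod fs = 7.5 kHz.
7.5 kHz ≤ fs/2 = 19.95 kHz, appears at 7.5 kHz.
78.5 kHz and 81.1 kHz both map to 1.3 kHz.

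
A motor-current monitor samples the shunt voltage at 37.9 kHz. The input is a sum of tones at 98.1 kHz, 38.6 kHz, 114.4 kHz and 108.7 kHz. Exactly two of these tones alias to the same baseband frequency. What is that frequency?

0.7 kHz

fs/2 = 18.95 kHz.
98.1 kHz mod fs = 22.3 kHz.
22.3 kHz > fs/2 = 18.95 kHz, folds to fs − 22.3 kHz = 15.6 kHz.
38.6 kHz mod fs = 0.7 kHz.
0.7 kHz ≤ fs/2 = 18.95 kHz, appears at 0.7 kHz.
114.4 kHz mod fs = 0.7 kHz.
0.7 kHz ≤ fs/2 = 18.95 kHz, appears at 0.7 kHz.
108.7 kHz mod fs = 32.9 kHz.
32.9 kHz > fs/2 = 18.95 kHz, folds to fs − 32.9 kHz = 5 kHz.
38.6 kHz and 114.4 kHz both map to 0.7 kHz.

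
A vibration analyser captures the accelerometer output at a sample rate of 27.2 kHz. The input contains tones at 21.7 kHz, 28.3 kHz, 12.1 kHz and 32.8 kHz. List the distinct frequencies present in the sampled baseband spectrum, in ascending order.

1.1 kHz, 5.5 kHz, 5.6 kHz, 12.1 kHz

fs/2 = 13.6 kHz.
21.7 kHz > fs/2 = 13.6 kHz, folds to fs − 21.7 kHz = 5.5 kHz.
28.3 kHz mod fs = 1.1 kHz.
1.1 kHz ≤ fs/2 = 13.6 kHz, appears at 1.1 kHz.
12.1 kHz ≤ fs/2 = 13.6 kHz, passes unchanged.
32.8 kHz mod fs = 5.6 kHz.
5.6 kHz ≤ fs/2 = 13.6 kHz, appears at 5.6 kHz.
Distinct values: {1.1 kHz, 5.5 kHz, 5.6 kHz, 12.1 kHz}.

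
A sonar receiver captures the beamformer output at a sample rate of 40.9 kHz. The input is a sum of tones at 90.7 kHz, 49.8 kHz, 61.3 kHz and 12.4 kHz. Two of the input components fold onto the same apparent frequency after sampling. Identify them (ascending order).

49.8 kHz, 90.7 kHz

fs/2 = 20.45 kHz.
90.7 kHz mod fs = 8.9 kHz.
8.9 kHz ≤ fs/2 = 20.45 kHz, appears at 8.9 kHz.
49.8 kHz mod fs = 8.9 kHz.
8.9 kHz ≤ fs/2 = 20.45 kHz, appears at 8.9 kHz.
61.3 kHz mod fs = 20.4 kHz.
20.4 kHz ≤ fs/2 = 20.45 kHz, appears at 20.4 kHz.
12.4 kHz ≤ fs/2 = 20.45 kHz, passes unchanged.
49.8 kHz and 90.7 kHz both map to 8.9 kHz.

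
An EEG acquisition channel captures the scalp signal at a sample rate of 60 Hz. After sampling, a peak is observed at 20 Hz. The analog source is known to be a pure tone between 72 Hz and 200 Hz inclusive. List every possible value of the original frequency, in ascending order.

Frequencies that alias to 20 Hz are k·fs ± 20 Hz for integer k ≥ 0.
k=0: 20 Hz.
k=1: 40 Hz, 80 Hz.
k=2: 100 Hz, 140 Hz.
k=3: 160 Hz, 200 Hz.
k=4: 220 Hz, 260 Hz.
Within [72 Hz, 200 Hz]: 80 Hz, 100 Hz, 140 Hz, 160 Hz, 200 Hz.

80 Hz, 100 Hz, 140 Hz, 160 Hz, 200 Hz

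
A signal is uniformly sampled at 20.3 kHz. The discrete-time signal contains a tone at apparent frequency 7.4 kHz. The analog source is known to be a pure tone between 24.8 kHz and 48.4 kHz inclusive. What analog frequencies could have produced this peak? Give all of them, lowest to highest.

27.7 kHz, 33.2 kHz, 48 kHz

Frequencies that alias to 7.4 kHz are k·fs ± 7.4 kHz for integer k ≥ 0.
k=0: 7.4 kHz.
k=1: 12.9 kHz, 27.7 kHz.
k=2: 33.2 kHz, 48 kHz.
k=3: 53.5 kHz, 68.3 kHz.
Within [24.8 kHz, 48.4 kHz]: 27.7 kHz, 33.2 kHz, 48 kHz.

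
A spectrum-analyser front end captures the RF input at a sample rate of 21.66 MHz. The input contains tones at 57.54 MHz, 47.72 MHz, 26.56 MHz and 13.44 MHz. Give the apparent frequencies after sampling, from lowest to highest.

fs/2 = 10.83 MHz.
57.54 MHz mod fs = 14.22 MHz.
14.22 MHz > fs/2 = 10.83 MHz, folds to fs − 14.22 MHz = 7.44 MHz.
47.72 MHz mod fs = 4.4 MHz.
4.4 MHz ≤ fs/2 = 10.83 MHz, appears at 4.4 MHz.
26.56 MHz mod fs = 4.9 MHz.
4.9 MHz ≤ fs/2 = 10.83 MHz, appears at 4.9 MHz.
13.44 MHz > fs/2 = 10.83 MHz, folds to fs − 13.44 MHz = 8.22 MHz.
Distinct values: {4.4 MHz, 4.9 MHz, 7.44 MHz, 8.22 MHz}.

4.4 MHz, 4.9 MHz, 7.44 MHz, 8.22 MHz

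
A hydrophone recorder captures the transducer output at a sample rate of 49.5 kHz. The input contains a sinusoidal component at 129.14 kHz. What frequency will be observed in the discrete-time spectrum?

19.36 kHz

129.14 kHz mod fs = 30.14 kHz.
30.14 kHz > fs/2 = 24.75 kHz, folds to fs − 30.14 kHz = 19.36 kHz.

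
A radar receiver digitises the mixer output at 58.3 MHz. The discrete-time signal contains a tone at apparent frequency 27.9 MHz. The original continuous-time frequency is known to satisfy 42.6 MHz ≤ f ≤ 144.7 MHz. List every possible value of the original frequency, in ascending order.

Frequencies that alias to 27.9 MHz are k·fs ± 27.9 MHz for integer k ≥ 0.
k=0: 27.9 MHz.
k=1: 30.4 MHz, 86.2 MHz.
k=2: 88.7 MHz, 144.5 MHz.
k=3: 147 MHz, 202.8 MHz.
Within [42.6 MHz, 144.7 MHz]: 86.2 MHz, 88.7 MHz, 144.5 MHz.

86.2 MHz, 88.7 MHz, 144.5 MHz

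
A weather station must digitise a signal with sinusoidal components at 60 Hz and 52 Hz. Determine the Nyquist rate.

Highest-frequency component: 60 Hz.
Nyquist rate = 2 × 60 Hz = 120 Hz.

120 Hz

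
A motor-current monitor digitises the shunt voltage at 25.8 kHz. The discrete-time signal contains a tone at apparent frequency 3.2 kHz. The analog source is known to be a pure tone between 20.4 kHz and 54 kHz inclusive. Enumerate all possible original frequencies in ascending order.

22.6 kHz, 29 kHz, 48.4 kHz

Frequencies that alias to 3.2 kHz are k·fs ± 3.2 kHz for integer k ≥ 0.
k=0: 3.2 kHz.
k=1: 22.6 kHz, 29 kHz.
k=2: 48.4 kHz, 54.8 kHz.
k=3: 74.2 kHz, 80.6 kHz.
Within [20.4 kHz, 54 kHz]: 22.6 kHz, 29 kHz, 48.4 kHz.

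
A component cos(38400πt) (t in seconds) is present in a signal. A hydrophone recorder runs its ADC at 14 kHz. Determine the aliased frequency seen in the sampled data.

ω = 38400π rad/s → f = ω/(2π) = 19200 Hz = 19.2 kHz.
19.2 kHz mod fs = 5.2 kHz.
5.2 kHz ≤ fs/2 = 7 kHz, appears at 5.2 kHz.

5.2 kHz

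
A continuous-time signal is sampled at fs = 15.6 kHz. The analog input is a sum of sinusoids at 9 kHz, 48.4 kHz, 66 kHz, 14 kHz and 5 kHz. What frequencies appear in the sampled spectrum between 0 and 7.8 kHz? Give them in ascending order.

1.6 kHz, 3.6 kHz, 5 kHz, 6.6 kHz

fs/2 = 7.8 kHz.
9 kHz > fs/2 = 7.8 kHz, folds to fs − 9 kHz = 6.6 kHz.
48.4 kHz mod fs = 1.6 kHz.
1.6 kHz ≤ fs/2 = 7.8 kHz, appears at 1.6 kHz.
66 kHz mod fs = 3.6 kHz.
3.6 kHz ≤ fs/2 = 7.8 kHz, appears at 3.6 kHz.
14 kHz > fs/2 = 7.8 kHz, folds to fs − 14 kHz = 1.6 kHz.
5 kHz ≤ fs/2 = 7.8 kHz, passes unchanged.
Distinct values: {1.6 kHz, 3.6 kHz, 5 kHz, 6.6 kHz}.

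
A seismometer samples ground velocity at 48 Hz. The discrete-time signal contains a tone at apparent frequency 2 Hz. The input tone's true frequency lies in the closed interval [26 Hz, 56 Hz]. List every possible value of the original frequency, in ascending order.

Frequencies that alias to 2 Hz are k·fs ± 2 Hz for integer k ≥ 0.
k=0: 2 Hz.
k=1: 46 Hz, 50 Hz.
k=2: 94 Hz, 98 Hz.
Within [26 Hz, 56 Hz]: 46 Hz, 50 Hz.

46 Hz, 50 Hz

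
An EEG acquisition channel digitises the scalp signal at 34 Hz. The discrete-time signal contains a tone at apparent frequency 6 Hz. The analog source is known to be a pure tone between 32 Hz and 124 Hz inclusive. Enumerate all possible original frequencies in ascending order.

40 Hz, 62 Hz, 74 Hz, 96 Hz, 108 Hz

Frequencies that alias to 6 Hz are k·fs ± 6 Hz for integer k ≥ 0.
k=0: 6 Hz.
k=1: 28 Hz, 40 Hz.
k=2: 62 Hz, 74 Hz.
k=3: 96 Hz, 108 Hz.
k=4: 130 Hz, 142 Hz.
Within [32 Hz, 124 Hz]: 40 Hz, 62 Hz, 74 Hz, 96 Hz, 108 Hz.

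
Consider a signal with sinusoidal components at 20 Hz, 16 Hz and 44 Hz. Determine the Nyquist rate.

88 Hz

Highest-frequency component: 44 Hz.
Nyquist rate = 2 × 44 Hz = 88 Hz.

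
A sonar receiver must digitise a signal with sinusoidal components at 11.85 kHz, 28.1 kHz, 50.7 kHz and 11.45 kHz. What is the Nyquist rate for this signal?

Highest-frequency component: 50.7 kHz.
Nyquist rate = 2 × 50.7 kHz = 101.4 kHz.

101.4 kHz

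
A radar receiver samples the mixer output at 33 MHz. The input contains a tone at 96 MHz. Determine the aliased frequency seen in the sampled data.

96 MHz mod fs = 30 MHz.
30 MHz > fs/2 = 16.5 MHz, folds to fs − 30 MHz = 3 MHz.

3 MHz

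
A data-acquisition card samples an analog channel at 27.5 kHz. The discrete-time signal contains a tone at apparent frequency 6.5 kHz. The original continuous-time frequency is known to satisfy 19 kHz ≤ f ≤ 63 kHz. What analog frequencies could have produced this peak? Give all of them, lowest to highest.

Frequencies that alias to 6.5 kHz are k·fs ± 6.5 kHz for integer k ≥ 0.
k=0: 6.5 kHz.
k=1: 21 kHz, 34 kHz.
k=2: 48.5 kHz, 61.5 kHz.
k=3: 76 kHz, 89 kHz.
Within [19 kHz, 63 kHz]: 21 kHz, 34 kHz, 48.5 kHz, 61.5 kHz.

21 kHz, 34 kHz, 48.5 kHz, 61.5 kHz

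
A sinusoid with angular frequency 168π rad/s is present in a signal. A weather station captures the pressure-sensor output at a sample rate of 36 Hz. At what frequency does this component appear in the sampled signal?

12 Hz

ω = 168π rad/s → f = ω/(2π) = 84 Hz.
84 Hz mod fs = 12 Hz.
12 Hz ≤ fs/2 = 18 Hz, appears at 12 Hz.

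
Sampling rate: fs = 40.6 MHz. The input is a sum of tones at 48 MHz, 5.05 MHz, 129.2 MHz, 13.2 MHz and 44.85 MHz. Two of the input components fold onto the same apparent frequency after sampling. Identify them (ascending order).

fs/2 = 20.3 MHz.
48 MHz mod fs = 7.4 MHz.
7.4 MHz ≤ fs/2 = 20.3 MHz, appears at 7.4 MHz.
5.05 MHz ≤ fs/2 = 20.3 MHz, passes unchanged.
129.2 MHz mod fs = 7.4 MHz.
7.4 MHz ≤ fs/2 = 20.3 MHz, appears at 7.4 MHz.
13.2 MHz ≤ fs/2 = 20.3 MHz, passes unchanged.
44.85 MHz mod fs = 4.25 MHz.
4.25 MHz ≤ fs/2 = 20.3 MHz, appears at 4.25 MHz.
48 MHz and 129.2 MHz both map to 7.4 MHz.

48 MHz, 129.2 MHz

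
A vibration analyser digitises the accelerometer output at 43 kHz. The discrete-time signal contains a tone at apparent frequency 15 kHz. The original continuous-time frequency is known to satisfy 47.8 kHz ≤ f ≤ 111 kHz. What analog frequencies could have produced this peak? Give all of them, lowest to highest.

Frequencies that alias to 15 kHz are k·fs ± 15 kHz for integer k ≥ 0.
k=0: 15 kHz.
k=1: 28 kHz, 58 kHz.
k=2: 71 kHz, 101 kHz.
k=3: 114 kHz, 144 kHz.
Within [47.8 kHz, 111 kHz]: 58 kHz, 71 kHz, 101 kHz.

58 kHz, 71 kHz, 101 kHz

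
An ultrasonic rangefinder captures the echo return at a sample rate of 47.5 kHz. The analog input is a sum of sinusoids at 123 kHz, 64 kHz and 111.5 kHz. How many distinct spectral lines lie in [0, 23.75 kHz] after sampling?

fs/2 = 23.75 kHz.
123 kHz mod fs = 28 kHz.
28 kHz > fs/2 = 23.75 kHz, folds to fs − 28 kHz = 19.5 kHz.
64 kHz mod fs = 16.5 kHz.
16.5 kHz ≤ fs/2 = 23.75 kHz, appears at 16.5 kHz.
111.5 kHz mod fs = 16.5 kHz.
16.5 kHz ≤ fs/2 = 23.75 kHz, appears at 16.5 kHz.
Distinct values: {16.5 kHz, 19.5 kHz} → 2.

2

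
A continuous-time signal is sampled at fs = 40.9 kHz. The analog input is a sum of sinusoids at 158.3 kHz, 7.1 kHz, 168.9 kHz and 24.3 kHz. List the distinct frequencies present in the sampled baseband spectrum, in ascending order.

fs/2 = 20.45 kHz.
158.3 kHz mod fs = 35.6 kHz.
35.6 kHz > fs/2 = 20.45 kHz, folds to fs − 35.6 kHz = 5.3 kHz.
7.1 kHz ≤ fs/2 = 20.45 kHz, passes unchanged.
168.9 kHz mod fs = 5.3 kHz.
5.3 kHz ≤ fs/2 = 20.45 kHz, appears at 5.3 kHz.
24.3 kHz > fs/2 = 20.45 kHz, folds to fs − 24.3 kHz = 16.6 kHz.
Distinct values: {5.3 kHz, 7.1 kHz, 16.6 kHz}.

5.3 kHz, 7.1 kHz, 16.6 kHz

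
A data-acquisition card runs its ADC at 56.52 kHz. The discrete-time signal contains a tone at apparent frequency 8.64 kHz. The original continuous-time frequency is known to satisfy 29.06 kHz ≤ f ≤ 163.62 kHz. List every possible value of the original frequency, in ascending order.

47.88 kHz, 65.16 kHz, 104.4 kHz, 121.68 kHz, 160.92 kHz

Frequencies that alias to 8.64 kHz are k·fs ± 8.64 kHz for integer k ≥ 0.
k=0: 8.64 kHz.
k=1: 47.88 kHz, 65.16 kHz.
k=2: 104.4 kHz, 121.68 kHz.
k=3: 160.92 kHz, 178.2 kHz.
k=4: 217.44 kHz, 234.72 kHz.
Within [29.06 kHz, 163.62 kHz]: 47.88 kHz, 65.16 kHz, 104.4 kHz, 121.68 kHz, 160.92 kHz.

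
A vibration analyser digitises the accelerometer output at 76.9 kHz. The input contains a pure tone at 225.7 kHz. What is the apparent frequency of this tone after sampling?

225.7 kHz mod fs = 71.9 kHz.
71.9 kHz > fs/2 = 38.45 kHz, folds to fs − 71.9 kHz = 5 kHz.

5 kHz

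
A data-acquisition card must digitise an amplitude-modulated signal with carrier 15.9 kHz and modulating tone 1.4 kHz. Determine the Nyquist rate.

34.6 kHz

AM sidebands sit at fc ± fm = 14.5 kHz and 17.3 kHz.
Highest-frequency component: 17.3 kHz.
Nyquist rate = 2 × 17.3 kHz = 34.6 kHz.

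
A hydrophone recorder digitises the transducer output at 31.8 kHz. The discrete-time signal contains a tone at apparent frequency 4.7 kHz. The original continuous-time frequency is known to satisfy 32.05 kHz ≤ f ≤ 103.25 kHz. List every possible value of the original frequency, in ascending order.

Frequencies that alias to 4.7 kHz are k·fs ± 4.7 kHz for integer k ≥ 0.
k=0: 4.7 kHz.
k=1: 27.1 kHz, 36.5 kHz.
k=2: 58.9 kHz, 68.3 kHz.
k=3: 90.7 kHz, 100.1 kHz.
k=4: 122.5 kHz, 131.9 kHz.
Within [32.05 kHz, 103.25 kHz]: 36.5 kHz, 58.9 kHz, 68.3 kHz, 90.7 kHz, 100.1 kHz.

36.5 kHz, 58.9 kHz, 68.3 kHz, 90.7 kHz, 100.1 kHz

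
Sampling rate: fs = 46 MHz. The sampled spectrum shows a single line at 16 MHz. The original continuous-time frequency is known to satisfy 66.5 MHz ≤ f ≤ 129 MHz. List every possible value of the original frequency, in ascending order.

76 MHz, 108 MHz, 122 MHz

Frequencies that alias to 16 MHz are k·fs ± 16 MHz for integer k ≥ 0.
k=0: 16 MHz.
k=1: 30 MHz, 62 MHz.
k=2: 76 MHz, 108 MHz.
k=3: 122 MHz, 154 MHz.
k=4: 168 MHz, 200 MHz.
Within [66.5 MHz, 129 MHz]: 76 MHz, 108 MHz, 122 MHz.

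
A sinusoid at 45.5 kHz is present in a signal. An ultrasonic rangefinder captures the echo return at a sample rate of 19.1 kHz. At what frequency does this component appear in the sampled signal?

45.5 kHz mod fs = 7.3 kHz.
7.3 kHz ≤ fs/2 = 9.55 kHz, appears at 7.3 kHz.

7.3 kHz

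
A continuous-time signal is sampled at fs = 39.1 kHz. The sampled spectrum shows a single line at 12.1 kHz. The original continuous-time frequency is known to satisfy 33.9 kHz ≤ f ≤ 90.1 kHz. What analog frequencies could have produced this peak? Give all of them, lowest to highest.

Frequencies that alias to 12.1 kHz are k·fs ± 12.1 kHz for integer k ≥ 0.
k=0: 12.1 kHz.
k=1: 27 kHz, 51.2 kHz.
k=2: 66.1 kHz, 90.3 kHz.
k=3: 105.2 kHz, 129.4 kHz.
Within [33.9 kHz, 90.1 kHz]: 51.2 kHz, 66.1 kHz.

51.2 kHz, 66.1 kHz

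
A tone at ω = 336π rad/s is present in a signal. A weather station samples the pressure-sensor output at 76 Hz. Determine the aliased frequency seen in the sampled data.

16 Hz

ω = 336π rad/s → f = ω/(2π) = 168 Hz.
168 Hz mod fs = 16 Hz.
16 Hz ≤ fs/2 = 38 Hz, appears at 16 Hz.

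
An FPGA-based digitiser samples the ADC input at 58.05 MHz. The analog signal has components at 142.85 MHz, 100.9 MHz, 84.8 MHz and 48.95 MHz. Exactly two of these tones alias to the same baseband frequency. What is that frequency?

fs/2 = 29.025 MHz.
142.85 MHz mod fs = 26.75 MHz.
26.75 MHz ≤ fs/2 = 29.025 MHz, appears at 26.75 MHz.
100.9 MHz mod fs = 42.85 MHz.
42.85 MHz > fs/2 = 29.025 MHz, folds to fs − 42.85 MHz = 15.2 MHz.
84.8 MHz mod fs = 26.75 MHz.
26.75 MHz ≤ fs/2 = 29.025 MHz, appears at 26.75 MHz.
48.95 MHz > fs/2 = 29.025 MHz, folds to fs − 48.95 MHz = 9.1 MHz.
84.8 MHz and 142.85 MHz both map to 26.75 MHz.

26.75 MHz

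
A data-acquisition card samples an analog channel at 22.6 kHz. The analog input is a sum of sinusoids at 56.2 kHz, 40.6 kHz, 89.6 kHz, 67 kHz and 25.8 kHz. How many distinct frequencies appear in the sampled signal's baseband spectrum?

fs/2 = 11.3 kHz.
56.2 kHz mod fs = 11 kHz.
11 kHz ≤ fs/2 = 11.3 kHz, appears at 11 kHz.
40.6 kHz mod fs = 18 kHz.
18 kHz > fs/2 = 11.3 kHz, folds to fs − 18 kHz = 4.6 kHz.
89.6 kHz mod fs = 21.8 kHz.
21.8 kHz > fs/2 = 11.3 kHz, folds to fs − 21.8 kHz = 0.8 kHz.
67 kHz mod fs = 21.8 kHz.
21.8 kHz > fs/2 = 11.3 kHz, folds to fs − 21.8 kHz = 0.8 kHz.
25.8 kHz mod fs = 3.2 kHz.
3.2 kHz ≤ fs/2 = 11.3 kHz, appears at 3.2 kHz.
Distinct values: {0.8 kHz, 3.2 kHz, 4.6 kHz, 11 kHz} → 4.

4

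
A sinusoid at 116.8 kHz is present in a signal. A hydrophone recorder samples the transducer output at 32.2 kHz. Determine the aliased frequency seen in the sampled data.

116.8 kHz mod fs = 20.2 kHz.
20.2 kHz > fs/2 = 16.1 kHz, folds to fs − 20.2 kHz = 12 kHz.

12 kHz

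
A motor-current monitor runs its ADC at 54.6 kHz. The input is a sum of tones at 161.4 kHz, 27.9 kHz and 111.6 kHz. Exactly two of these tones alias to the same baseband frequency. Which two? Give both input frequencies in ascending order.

111.6 kHz, 161.4 kHz

fs/2 = 27.3 kHz.
161.4 kHz mod fs = 52.2 kHz.
52.2 kHz > fs/2 = 27.3 kHz, folds to fs − 52.2 kHz = 2.4 kHz.
27.9 kHz > fs/2 = 27.3 kHz, folds to fs − 27.9 kHz = 26.7 kHz.
111.6 kHz mod fs = 2.4 kHz.
2.4 kHz ≤ fs/2 = 27.3 kHz, appears at 2.4 kHz.
111.6 kHz and 161.4 kHz both map to 2.4 kHz.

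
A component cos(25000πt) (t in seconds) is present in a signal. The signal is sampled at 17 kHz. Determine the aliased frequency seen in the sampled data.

ω = 25000π rad/s → f = ω/(2π) = 12500 Hz = 12.5 kHz.
12.5 kHz > fs/2 = 8.5 kHz, folds to fs − 12.5 kHz = 4.5 kHz.

4.5 kHz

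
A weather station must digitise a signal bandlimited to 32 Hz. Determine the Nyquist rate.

64 Hz

Nyquist rate = 2 × 32 Hz = 64 Hz.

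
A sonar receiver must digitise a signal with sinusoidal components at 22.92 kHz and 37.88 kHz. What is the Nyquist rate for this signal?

75.76 kHz

Highest-frequency component: 37.88 kHz.
Nyquist rate = 2 × 37.88 kHz = 75.76 kHz.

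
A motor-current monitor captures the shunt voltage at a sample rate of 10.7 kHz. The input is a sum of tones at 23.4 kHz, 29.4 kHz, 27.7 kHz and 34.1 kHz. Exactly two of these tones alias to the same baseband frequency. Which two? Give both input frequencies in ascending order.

fs/2 = 5.35 kHz.
23.4 kHz mod fs = 2 kHz.
2 kHz ≤ fs/2 = 5.35 kHz, appears at 2 kHz.
29.4 kHz mod fs = 8 kHz.
8 kHz > fs/2 = 5.35 kHz, folds to fs − 8 kHz = 2.7 kHz.
27.7 kHz mod fs = 6.3 kHz.
6.3 kHz > fs/2 = 5.35 kHz, folds to fs − 6.3 kHz = 4.4 kHz.
34.1 kHz mod fs = 2 kHz.
2 kHz ≤ fs/2 = 5.35 kHz, appears at 2 kHz.
23.4 kHz and 34.1 kHz both map to 2 kHz.

23.4 kHz, 34.1 kHz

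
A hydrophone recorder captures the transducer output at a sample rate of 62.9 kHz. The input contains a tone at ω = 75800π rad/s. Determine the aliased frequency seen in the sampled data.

25 kHz

ω = 75800π rad/s → f = ω/(2π) = 37900 Hz = 37.9 kHz.
37.9 kHz > fs/2 = 31.45 kHz, folds to fs − 37.9 kHz = 25 kHz.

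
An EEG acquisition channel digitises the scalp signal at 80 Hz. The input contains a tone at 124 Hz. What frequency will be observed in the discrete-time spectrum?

124 Hz mod fs = 44 Hz.
44 Hz > fs/2 = 40 Hz, folds to fs − 44 Hz = 36 Hz.

36 Hz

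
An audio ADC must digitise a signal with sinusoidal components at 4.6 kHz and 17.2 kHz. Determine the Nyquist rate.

Highest-frequency component: 17.2 kHz.
Nyquist rate = 2 × 17.2 kHz = 34.4 kHz.

34.4 kHz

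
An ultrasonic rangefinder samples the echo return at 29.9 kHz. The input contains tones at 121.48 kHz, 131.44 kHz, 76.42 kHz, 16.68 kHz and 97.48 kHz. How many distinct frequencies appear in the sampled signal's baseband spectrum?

fs/2 = 14.95 kHz.
121.48 kHz mod fs = 1.88 kHz.
1.88 kHz ≤ fs/2 = 14.95 kHz, appears at 1.88 kHz.
131.44 kHz mod fs = 11.84 kHz.
11.84 kHz ≤ fs/2 = 14.95 kHz, appears at 11.84 kHz.
76.42 kHz mod fs = 16.62 kHz.
16.62 kHz > fs/2 = 14.95 kHz, folds to fs − 16.62 kHz = 13.28 kHz.
16.68 kHz > fs/2 = 14.95 kHz, folds to fs − 16.68 kHz = 13.22 kHz.
97.48 kHz mod fs = 7.78 kHz.
7.78 kHz ≤ fs/2 = 14.95 kHz, appears at 7.78 kHz.
Distinct values: {1.88 kHz, 7.78 kHz, 11.84 kHz, 13.22 kHz, 13.28 kHz} → 5.

5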